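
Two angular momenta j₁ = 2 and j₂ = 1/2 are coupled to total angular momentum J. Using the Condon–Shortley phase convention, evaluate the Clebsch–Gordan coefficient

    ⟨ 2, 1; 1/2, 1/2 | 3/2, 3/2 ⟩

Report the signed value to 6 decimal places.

triangle: 1!·3!·0!/5! = 6/120
(j±m)!: 3!·1!·1!·0!·3!·0! = 36
prefactor² = (2J+1)·Δ·N² = 36/5
  k=1: −1/(1!·0!·0!·0!·3!·0!) = -1/6
Σ = -1/6  ⇒  CG² = 36/5·(-1/6)² = 1/5
CG = −√(1/5) = -0.447214

−√(1/5) ≈ -0.447214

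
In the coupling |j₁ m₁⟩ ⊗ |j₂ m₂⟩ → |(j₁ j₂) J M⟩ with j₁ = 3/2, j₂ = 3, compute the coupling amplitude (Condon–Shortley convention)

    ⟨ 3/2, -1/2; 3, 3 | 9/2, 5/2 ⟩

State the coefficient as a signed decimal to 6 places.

√[10·0!3!6!/10! · 1!2!6!0!7!2!] = √(172800)
  +(−1)^0/∏(0,0,2,6,1,0)! = 1/1440  (running 1/1440)
⟨..|..⟩ = √(172800)·(1/1440) = +0.288675

+0.288675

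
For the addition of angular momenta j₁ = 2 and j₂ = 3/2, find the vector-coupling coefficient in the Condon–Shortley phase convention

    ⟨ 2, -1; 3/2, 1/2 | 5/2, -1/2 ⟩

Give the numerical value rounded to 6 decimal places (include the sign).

-0.597614  (= −√(5/14))

j₁+j₂−J=1  J+j₁−j₂=3  J−j₁+j₂=2  j₁+j₂+J+1=7
(j₁±m₁, j₂±m₂, J±M) = (1,3,2,1,2,3)
P² = 72/35
sum k=0..1:
  [0] +1/12 = 1/12
  [1] −1/2 = -1/2
S = -5/12
C² = P²·S² = 5/14 ; C = -0.597614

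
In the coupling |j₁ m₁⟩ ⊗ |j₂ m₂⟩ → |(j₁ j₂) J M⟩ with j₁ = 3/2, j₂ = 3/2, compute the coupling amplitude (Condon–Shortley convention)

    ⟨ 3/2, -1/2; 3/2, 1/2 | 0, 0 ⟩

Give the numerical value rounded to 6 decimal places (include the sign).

+0.500000

triangle: 3!·0!·0!/4! = 6/24
(j±m)!: 1!·2!·2!·1!·0!·0! = 4
prefactor² = (2J+1)·Δ·N² = 1
  k=2: +1/(2!·1!·0!·0!·0!·0!) = 1/2
Σ = 1/2  ⇒  CG² = 1·1/2² = 1/4
CG = +√(1/4) = +0.500000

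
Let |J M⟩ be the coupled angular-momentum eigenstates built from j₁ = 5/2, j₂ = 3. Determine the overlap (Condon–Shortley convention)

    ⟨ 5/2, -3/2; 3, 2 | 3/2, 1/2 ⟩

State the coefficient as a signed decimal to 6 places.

√[4·4!1!2!/8! · 1!4!5!1!2!1!] = √(192/7)
  +(−1)^3/∏(3,1,1,2,0,0)! = -1/12  (running -1/12)
  +(−1)^4/∏(4,0,0,1,1,1)! = 1/24  (running -1/24)
⟨..|..⟩ = √(192/7)·(-1/24) = -0.218218

-0.218218  (= −√(1/21))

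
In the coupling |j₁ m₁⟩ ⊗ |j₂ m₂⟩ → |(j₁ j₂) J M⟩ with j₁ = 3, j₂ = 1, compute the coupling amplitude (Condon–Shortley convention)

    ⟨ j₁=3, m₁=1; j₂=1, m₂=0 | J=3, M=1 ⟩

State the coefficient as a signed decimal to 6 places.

+0.288675

j₁+j₂−J=1  J+j₁−j₂=5  J−j₁+j₂=1  j₁+j₂+J+1=8
(j₁±m₁, j₂±m₂, J±M) = (4,2,1,1,4,2)
P² = 48
sum k=0..1:
  [0] +1/12 = 1/12
  [1] −1/24 = -1/24
S = 1/24
C² = P²·S² = 1/12 ; C = +0.288675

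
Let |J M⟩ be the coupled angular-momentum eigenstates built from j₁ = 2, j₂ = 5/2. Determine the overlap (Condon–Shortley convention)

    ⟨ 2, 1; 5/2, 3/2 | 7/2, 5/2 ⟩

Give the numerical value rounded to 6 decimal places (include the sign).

triangle: 1!*3!*4!/9! = 144/362880
(j±m)!: 3!*1!*4!*1!*6!*1! = 103680
prefactor² = (2J+1)*Δ*N² = 2304/7
  k=0: +1/(0!*1!*1!*4!*2!*0!) = 1/48
  k=1: −1/(1!*0!*0!*3!*3!*1!) = -1/36
Σ = -1/144  ⇒  CG² = 2304/7*(-1/144)² = 1/63
CG = −√(1/63) = -0.125988

−√(1/63) = -0.125988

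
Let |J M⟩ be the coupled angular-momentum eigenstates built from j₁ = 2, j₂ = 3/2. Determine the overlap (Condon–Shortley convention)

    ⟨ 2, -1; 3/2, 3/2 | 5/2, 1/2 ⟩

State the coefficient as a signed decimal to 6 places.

j₁+j₂−J=1  J+j₁−j₂=3  J−j₁+j₂=2  j₁+j₂+J+1=7
(j₁±m₁, j₂±m₂, J±M) = (1,3,3,0,3,2)
P² = 216/35
sum k=1..1:
  [1] −1/4 = -1/4
S = -1/4
C² = P²·S² = 27/70 ; C = -0.621059

-0.621059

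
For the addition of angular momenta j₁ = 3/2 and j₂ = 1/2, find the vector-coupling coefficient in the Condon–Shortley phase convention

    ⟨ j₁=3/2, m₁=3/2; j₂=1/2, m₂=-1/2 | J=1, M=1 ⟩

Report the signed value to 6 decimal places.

+0.866025  (= +√(3/4))

√[3·1!2!0!/4! · 3!0!0!1!2!0!] = √(3)
  +(−1)^0/∏(0,1,0,0,2,0)! = 1/2  (running 1/2)
⟨..|..⟩ = √(3)·(1/2) = +0.866025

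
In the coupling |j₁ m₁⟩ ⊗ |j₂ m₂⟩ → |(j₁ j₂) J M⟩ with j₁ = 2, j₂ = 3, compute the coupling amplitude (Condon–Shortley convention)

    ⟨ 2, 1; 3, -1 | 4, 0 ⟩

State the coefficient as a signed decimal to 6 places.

j₁+j₂−J=1  J+j₁−j₂=3  J−j₁+j₂=5  j₁+j₂+J+1=10
(j₁±m₁, j₂±m₂, J±M) = (3,1,2,4,4,4)
P² = 10368/35
sum k=0..1:
  [0] +1/24 = 1/24
  [1] −1/144 = -1/144
S = 5/144
C² = P²·S² = 5/14 ; C = +0.597614

+0.597614  (= +√(5/14))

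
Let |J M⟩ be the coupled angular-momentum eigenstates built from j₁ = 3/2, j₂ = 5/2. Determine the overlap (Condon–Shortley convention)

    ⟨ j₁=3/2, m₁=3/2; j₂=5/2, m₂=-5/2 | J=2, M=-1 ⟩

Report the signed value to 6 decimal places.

j₁+j₂−J=2  J+j₁−j₂=1  J−j₁+j₂=3  j₁+j₂+J+1=7
(j₁±m₁, j₂±m₂, J±M) = (3,0,0,5,1,3)
P² = 360/7
sum k=0..0:
  [0] +1/12 = 1/12
S = 1/12
C² = P²·S² = 5/14 ; C = +0.597614

+√(5/14) = +0.597614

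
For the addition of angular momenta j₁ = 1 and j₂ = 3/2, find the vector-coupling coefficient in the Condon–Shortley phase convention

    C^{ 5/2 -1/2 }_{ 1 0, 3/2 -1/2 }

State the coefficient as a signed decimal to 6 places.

j₁+j₂−J=0  J+j₁−j₂=2  J−j₁+j₂=3  j₁+j₂+J+1=6
(j₁±m₁, j₂±m₂, J±M) = (1,1,1,2,2,3)
P² = 12/5
sum k=0..0:
  [0] +1/2 = 1/2
S = 1/2
C² = P²·S² = 3/5 ; C = +0.774597

+0.774597  (= +√(3/5))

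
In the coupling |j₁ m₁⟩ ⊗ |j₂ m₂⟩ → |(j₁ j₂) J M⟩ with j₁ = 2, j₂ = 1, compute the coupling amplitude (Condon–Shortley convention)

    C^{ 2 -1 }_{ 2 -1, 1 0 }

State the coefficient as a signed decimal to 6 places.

−√(1/6) ≈ -0.408248

√[5·1!3!1!/6! · 1!3!1!1!1!3!] = √(3/2)
  +(−1)^0/∏(0,1,3,1,0,0)! = 1/6  (running 1/6)
  +(−1)^1/∏(1,0,2,0,1,1)! = -1/2  (running -1/3)
⟨..|..⟩ = √(3/2)·(-1/3) = -0.408248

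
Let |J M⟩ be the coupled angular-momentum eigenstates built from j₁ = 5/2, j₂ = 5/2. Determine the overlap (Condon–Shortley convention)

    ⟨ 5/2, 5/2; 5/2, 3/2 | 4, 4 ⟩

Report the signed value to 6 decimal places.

+0.707107  (= +√(1/2))

√[9·1!4!4!/10! · 5!0!4!1!8!0!] = √(165888)
  +(−1)^0/∏(0,1,0,4,4,0)! = 1/576  (running 1/576)
⟨..|..⟩ = √(165888)·(1/576) = +0.707107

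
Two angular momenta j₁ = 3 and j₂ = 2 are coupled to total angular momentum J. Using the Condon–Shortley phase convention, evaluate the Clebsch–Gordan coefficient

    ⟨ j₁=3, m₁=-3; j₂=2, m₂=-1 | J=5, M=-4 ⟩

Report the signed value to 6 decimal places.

j₁+j₂−J=0  J+j₁−j₂=6  J−j₁+j₂=4  j₁+j₂+J+1=11
(j₁±m₁, j₂±m₂, J±M) = (0,6,1,3,1,9)
P² = 7464960
sum k=0..0:
  [0] +1/4320 = 1/4320
S = 1/4320
C² = P²·S² = 2/5 ; C = +0.632456

+√(2/5) ≈ +0.632456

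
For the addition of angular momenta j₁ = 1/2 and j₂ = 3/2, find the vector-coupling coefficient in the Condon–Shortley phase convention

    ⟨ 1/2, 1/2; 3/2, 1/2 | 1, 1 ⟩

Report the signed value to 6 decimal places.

+√(1/4) ≈ +0.500000

√[3·1!0!2!/4! · 1!0!2!1!2!0!] = √(1)
  +(−1)^0/∏(0,1,0,2,0,0)! = 1/2  (running 1/2)
⟨..|..⟩ = √(1)·(1/2) = +0.500000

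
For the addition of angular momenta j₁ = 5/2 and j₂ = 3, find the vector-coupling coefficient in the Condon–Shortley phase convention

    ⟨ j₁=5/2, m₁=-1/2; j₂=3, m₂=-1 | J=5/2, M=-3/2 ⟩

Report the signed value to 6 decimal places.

j₁+j₂−J=3  J+j₁−j₂=2  J−j₁+j₂=3  j₁+j₂+J+1=9
(j₁±m₁, j₂±m₂, J±M) = (2,3,2,4,1,4)
P² = 576/35
sum k=1..2:
  [1] −1/8 = -1/8
  [2] +1/12 = 1/12
S = -1/24
C² = P²·S² = 1/35 ; C = -0.169031

−√(1/35) ≈ -0.169031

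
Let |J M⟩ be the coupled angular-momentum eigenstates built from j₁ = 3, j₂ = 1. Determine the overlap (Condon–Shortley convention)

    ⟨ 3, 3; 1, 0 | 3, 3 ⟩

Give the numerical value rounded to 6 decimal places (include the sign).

+√(3/4) = +0.866025

triangle: 1!×5!×1!/8! = 120/40320
(j±m)!: 6!×0!×1!×1!×6!×0! = 518400
prefactor² = (2J+1)×Δ×N² = 10800
  k=0: +1/(0!×1!×0!×1!×5!×0!) = 1/120
Σ = 1/120  ⇒  CG² = 10800×1/120² = 3/4
CG = +√(3/4) = +0.866025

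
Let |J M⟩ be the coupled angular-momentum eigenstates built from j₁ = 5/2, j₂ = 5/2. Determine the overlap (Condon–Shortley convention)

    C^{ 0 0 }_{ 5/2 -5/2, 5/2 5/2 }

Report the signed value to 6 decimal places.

triangle: 5!×0!×0!/6! = 120/720
(j±m)!: 0!×5!×5!×0!×0!×0! = 14400
prefactor² = (2J+1)×Δ×N² = 2400
  k=5: −1/(5!×0!×0!×0!×0!×0!) = -1/120
Σ = -1/120  ⇒  CG² = 2400×(-1/120)² = 1/6
CG = −√(1/6) = -0.408248

-0.408248  (= −√(1/6))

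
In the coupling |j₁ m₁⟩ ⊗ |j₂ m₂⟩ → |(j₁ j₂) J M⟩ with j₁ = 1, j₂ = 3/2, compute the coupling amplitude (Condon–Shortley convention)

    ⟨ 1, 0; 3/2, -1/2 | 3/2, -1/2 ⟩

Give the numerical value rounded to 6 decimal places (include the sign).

triangle: 1!·1!·2!/5! = 2/120
(j±m)!: 1!·1!·1!·2!·1!·2! = 4
prefactor² = (2J+1)·Δ·N² = 4/15
  k=0: +1/(0!·1!·1!·1!·0!·1!) = 1
  k=1: −1/(1!·0!·0!·0!·1!·2!) = -1/2
Σ = 1/2  ⇒  CG² = 4/15·1/2² = 1/15
CG = +√(1/15) = +0.258199

+√(1/15) ≈ +0.258199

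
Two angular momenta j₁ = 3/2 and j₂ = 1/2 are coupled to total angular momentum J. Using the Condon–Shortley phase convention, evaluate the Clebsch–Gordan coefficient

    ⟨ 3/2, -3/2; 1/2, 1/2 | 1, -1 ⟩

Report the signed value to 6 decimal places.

-0.866025

j₁+j₂−J=1  J+j₁−j₂=2  J−j₁+j₂=0  j₁+j₂+J+1=4
(j₁±m₁, j₂±m₂, J±M) = (0,3,1,0,0,2)
P² = 3
sum k=1..1:
  [1] −1/2 = -1/2
S = -1/2
C² = P²·S² = 3/4 ; C = -0.866025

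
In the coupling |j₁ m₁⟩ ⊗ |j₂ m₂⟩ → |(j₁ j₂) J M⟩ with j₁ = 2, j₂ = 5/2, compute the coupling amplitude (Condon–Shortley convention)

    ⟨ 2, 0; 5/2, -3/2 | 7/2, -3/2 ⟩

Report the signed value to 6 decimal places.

triangle: 1!·3!·4!/9! = 144/362880
(j±m)!: 2!·2!·1!·4!·2!·5! = 23040
prefactor² = (2J+1)·Δ·N² = 512/7
  k=0: +1/(0!·1!·2!·1!·1!·3!) = 1/12
  k=1: −1/(1!·0!·1!·0!·2!·4!) = -1/48
Σ = 1/16  ⇒  CG² = 512/7·1/16² = 2/7
CG = +√(2/7) = +0.534522

+√(2/7) ≈ +0.534522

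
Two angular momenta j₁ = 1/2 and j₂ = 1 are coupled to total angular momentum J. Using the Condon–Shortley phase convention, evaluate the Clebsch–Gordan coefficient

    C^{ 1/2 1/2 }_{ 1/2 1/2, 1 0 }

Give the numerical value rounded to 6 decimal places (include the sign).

triangle: 1!×0!×1!/3! = 1/6
(j±m)!: 1!×0!×1!×1!×1!×0! = 1
prefactor² = (2J+1)×Δ×N² = 1/3
  k=0: +1/(0!×1!×0!×1!×0!×0!) = 1
Σ = 1  ⇒  CG² = 1/3×1² = 1/3
CG = +√(1/3) = +0.577350

+√(1/3) ≈ +0.577350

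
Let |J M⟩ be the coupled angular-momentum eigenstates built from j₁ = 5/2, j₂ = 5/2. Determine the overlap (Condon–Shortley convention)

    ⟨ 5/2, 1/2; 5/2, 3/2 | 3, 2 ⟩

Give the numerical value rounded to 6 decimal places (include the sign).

-0.288675

j₁+j₂−J=2  J+j₁−j₂=3  J−j₁+j₂=3  j₁+j₂+J+1=9
(j₁±m₁, j₂±m₂, J±M) = (3,2,4,1,5,1)
P² = 48
sum k=1..2:
  [1] −1/12 = -1/12
  [2] +1/24 = 1/24
S = -1/24
C² = P²·S² = 1/12 ; C = -0.288675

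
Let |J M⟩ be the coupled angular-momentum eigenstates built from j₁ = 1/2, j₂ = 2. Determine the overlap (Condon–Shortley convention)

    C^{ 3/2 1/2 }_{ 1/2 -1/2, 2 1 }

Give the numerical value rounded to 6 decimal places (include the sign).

j₁+j₂−J=1  J+j₁−j₂=0  J−j₁+j₂=3  j₁+j₂+J+1=5
(j₁±m₁, j₂±m₂, J±M) = (0,1,3,1,2,1)
P² = 12/5
sum k=1..1:
  [1] −1/2 = -1/2
S = -1/2
C² = P²·S² = 3/5 ; C = -0.774597

-0.774597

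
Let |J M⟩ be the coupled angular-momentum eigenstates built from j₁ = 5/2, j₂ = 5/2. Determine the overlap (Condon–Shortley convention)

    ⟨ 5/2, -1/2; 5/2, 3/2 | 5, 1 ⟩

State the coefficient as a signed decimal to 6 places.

+√(5/21) ≈ +0.487950

j₁+j₂−J=0  J+j₁−j₂=5  J−j₁+j₂=5  j₁+j₂+J+1=11
(j₁±m₁, j₂±m₂, J±M) = (2,3,4,1,6,4)
P² = 138240/7
sum k=0..0:
  [0] +1/288 = 1/288
S = 1/288
C² = P²·S² = 5/21 ; C = +0.487950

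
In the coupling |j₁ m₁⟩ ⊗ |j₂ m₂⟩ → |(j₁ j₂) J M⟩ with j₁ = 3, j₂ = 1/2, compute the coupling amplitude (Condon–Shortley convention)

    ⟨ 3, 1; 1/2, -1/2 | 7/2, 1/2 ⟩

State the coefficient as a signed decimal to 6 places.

triangle: 0!*6!*1!/8! = 720/40320
(j±m)!: 4!*2!*0!*1!*4!*3! = 6912
prefactor² = (2J+1)*Δ*N² = 6912/7
  k=0: +1/(0!*0!*2!*0!*4!*1!) = 1/48
Σ = 1/48  ⇒  CG² = 6912/7*1/48² = 3/7
CG = +√(3/7) = +0.654654

+√(3/7) = +0.654654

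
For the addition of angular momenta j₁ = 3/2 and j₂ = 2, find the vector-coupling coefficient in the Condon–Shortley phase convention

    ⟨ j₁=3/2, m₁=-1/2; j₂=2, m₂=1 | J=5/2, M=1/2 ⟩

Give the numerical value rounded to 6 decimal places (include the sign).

-0.597614

j₁+j₂−J=1  J+j₁−j₂=2  J−j₁+j₂=3  j₁+j₂+J+1=7
(j₁±m₁, j₂±m₂, J±M) = (1,2,3,1,3,2)
P² = 72/35
sum k=0..1:
  [0] +1/12 = 1/12
  [1] −1/2 = -1/2
S = -5/12
C² = P²·S² = 5/14 ; C = -0.597614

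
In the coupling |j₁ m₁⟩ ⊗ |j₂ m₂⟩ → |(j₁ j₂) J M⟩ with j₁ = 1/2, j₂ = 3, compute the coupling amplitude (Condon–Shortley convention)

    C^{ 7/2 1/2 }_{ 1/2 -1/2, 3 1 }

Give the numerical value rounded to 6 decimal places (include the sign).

√[8·0!1!6!/8! · 0!1!4!2!4!3!] = √(6912/7)
  +(−1)^0/∏(0,0,1,4,0,2)! = 1/48  (running 1/48)
⟨..|..⟩ = √(6912/7)·(1/48) = +0.654654

+√(3/7) = +0.654654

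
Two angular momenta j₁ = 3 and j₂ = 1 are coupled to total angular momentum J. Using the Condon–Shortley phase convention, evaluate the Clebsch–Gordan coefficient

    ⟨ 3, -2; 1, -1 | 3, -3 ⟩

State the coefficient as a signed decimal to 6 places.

+√(1/4) ≈ +0.500000

√[7·1!5!1!/8! · 1!5!0!2!0!6!] = √(3600)
  +(−1)^0/∏(0,1,5,0,0,1)! = 1/120  (running 1/120)
⟨..|..⟩ = √(3600)·(1/120) = +0.500000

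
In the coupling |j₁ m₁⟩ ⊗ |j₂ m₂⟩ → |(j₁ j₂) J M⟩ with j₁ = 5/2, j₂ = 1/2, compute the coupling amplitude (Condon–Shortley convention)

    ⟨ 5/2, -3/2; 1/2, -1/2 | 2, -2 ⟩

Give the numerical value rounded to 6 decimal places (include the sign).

√[5·1!4!0!/6! · 1!4!0!1!0!4!] = √(96)
  +(−1)^0/∏(0,1,4,0,0,0)! = 1/24  (running 1/24)
⟨..|..⟩ = √(96)·(1/24) = +0.408248

+√(1/6) = +0.408248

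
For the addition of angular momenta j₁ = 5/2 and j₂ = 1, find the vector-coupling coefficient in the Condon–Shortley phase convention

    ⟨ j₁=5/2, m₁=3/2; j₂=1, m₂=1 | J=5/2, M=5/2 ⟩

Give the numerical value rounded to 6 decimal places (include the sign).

j₁+j₂−J=1  J+j₁−j₂=4  J−j₁+j₂=1  j₁+j₂+J+1=7
(j₁±m₁, j₂±m₂, J±M) = (4,1,2,0,5,0)
P² = 1152/7
sum k=1..1:
  [1] −1/24 = -1/24
S = -1/24
C² = P²·S² = 2/7 ; C = -0.534522

-0.534522  (= −√(2/7))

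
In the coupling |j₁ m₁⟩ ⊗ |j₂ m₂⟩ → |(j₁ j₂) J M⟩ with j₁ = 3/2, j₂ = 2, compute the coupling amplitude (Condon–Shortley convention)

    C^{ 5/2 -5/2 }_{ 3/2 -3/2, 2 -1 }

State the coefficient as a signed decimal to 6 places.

−√(3/7) ≈ -0.654654

√[6·1!2!3!/7! · 0!3!1!3!0!5!] = √(432/7)
  +(−1)^1/∏(1,0,2,0,0,3)! = -1/12  (running -1/12)
⟨..|..⟩ = √(432/7)·(-1/12) = -0.654654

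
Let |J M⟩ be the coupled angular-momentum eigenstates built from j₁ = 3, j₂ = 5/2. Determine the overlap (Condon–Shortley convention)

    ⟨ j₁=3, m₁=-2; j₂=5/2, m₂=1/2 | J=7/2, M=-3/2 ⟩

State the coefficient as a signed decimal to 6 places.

+0.308607  (= +√(2/21))

j₁+j₂−J=2  J+j₁−j₂=4  J−j₁+j₂=3  j₁+j₂+J+1=10
(j₁±m₁, j₂±m₂, J±M) = (1,5,3,2,2,5)
P² = 1536/7
sum k=1..2:
  [1] −1/48 = -1/48
  [2] +1/24 = 1/24
S = 1/48
C² = P²·S² = 2/21 ; C = +0.308607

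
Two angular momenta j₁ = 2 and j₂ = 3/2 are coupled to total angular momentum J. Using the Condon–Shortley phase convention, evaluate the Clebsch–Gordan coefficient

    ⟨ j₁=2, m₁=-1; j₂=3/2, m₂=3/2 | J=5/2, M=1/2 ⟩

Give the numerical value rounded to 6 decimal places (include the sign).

j₁+j₂−J=1  J+j₁−j₂=3  J−j₁+j₂=2  j₁+j₂+J+1=7
(j₁±m₁, j₂±m₂, J±M) = (1,3,3,0,3,2)
P² = 216/35
sum k=1..1:
  [1] −1/4 = -1/4
S = -1/4
C² = P²·S² = 27/70 ; C = -0.621059

-0.621059  (= −√(27/70))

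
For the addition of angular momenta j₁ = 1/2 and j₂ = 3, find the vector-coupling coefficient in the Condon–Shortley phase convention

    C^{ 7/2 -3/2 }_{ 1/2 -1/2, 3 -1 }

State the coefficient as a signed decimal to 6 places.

j₁+j₂−J=0  J+j₁−j₂=1  J−j₁+j₂=6  j₁+j₂+J+1=8
(j₁±m₁, j₂±m₂, J±M) = (0,1,2,4,2,5)
P² = 11520/7
sum k=0..0:
  [0] +1/48 = 1/48
S = 1/48
C² = P²·S² = 5/7 ; C = +0.845154

+0.845154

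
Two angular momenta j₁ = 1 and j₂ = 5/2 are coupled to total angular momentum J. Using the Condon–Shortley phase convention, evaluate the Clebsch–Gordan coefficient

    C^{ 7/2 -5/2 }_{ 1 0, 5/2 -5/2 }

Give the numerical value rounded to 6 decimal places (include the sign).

+0.534522  (= +√(2/7))

triangle: 0!*2!*5!/8! = 240/40320
(j±m)!: 1!*1!*0!*5!*1!*6! = 86400
prefactor² = (2J+1)*Δ*N² = 28800/7
  k=0: +1/(0!*0!*1!*0!*1!*5!) = 1/120
Σ = 1/120  ⇒  CG² = 28800/7*1/120² = 2/7
CG = +√(2/7) = +0.534522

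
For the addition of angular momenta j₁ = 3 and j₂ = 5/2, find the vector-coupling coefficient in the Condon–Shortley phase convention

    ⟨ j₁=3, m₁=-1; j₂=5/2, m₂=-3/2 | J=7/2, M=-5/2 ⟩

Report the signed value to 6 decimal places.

-0.398410  (= −√(10/63))

√[8·2!4!3!/10! · 2!4!1!4!1!6!] = √(18432/35)
  +(−1)^0/∏(0,2,4,1,0,2)! = 1/96  (running 1/96)
  +(−1)^1/∏(1,1,3,0,1,3)! = -1/36  (running -5/288)
⟨..|..⟩ = √(18432/35)·(-5/288) = -0.398410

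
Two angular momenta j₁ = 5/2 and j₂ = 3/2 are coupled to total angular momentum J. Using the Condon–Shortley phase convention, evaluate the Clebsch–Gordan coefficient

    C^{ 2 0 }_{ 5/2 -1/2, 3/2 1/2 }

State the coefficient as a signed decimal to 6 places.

−√(1/14) ≈ -0.267261

√[5·2!3!1!/7! · 2!3!2!1!2!2!] = √(8/7)
  +(−1)^1/∏(1,1,2,1,1,0)! = -1/2  (running -1/2)
  +(−1)^2/∏(2,0,1,0,2,1)! = 1/4  (running -1/4)
⟨..|..⟩ = √(8/7)·(-1/4) = -0.267261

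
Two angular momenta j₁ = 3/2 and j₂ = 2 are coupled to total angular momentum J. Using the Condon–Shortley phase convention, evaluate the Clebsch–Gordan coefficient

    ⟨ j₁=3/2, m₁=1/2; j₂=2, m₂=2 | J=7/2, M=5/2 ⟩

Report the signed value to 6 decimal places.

√[8·0!3!4!/8! · 2!1!4!0!6!1!] = √(6912/7)
  +(−1)^0/∏(0,0,1,4,2,0)! = 1/48  (running 1/48)
⟨..|..⟩ = √(6912/7)·(1/48) = +0.654654

+√(3/7) = +0.654654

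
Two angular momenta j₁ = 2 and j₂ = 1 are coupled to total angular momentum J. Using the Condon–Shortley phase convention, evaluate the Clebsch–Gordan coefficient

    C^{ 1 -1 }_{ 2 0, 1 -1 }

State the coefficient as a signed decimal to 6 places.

j₁+j₂−J=2  J+j₁−j₂=2  J−j₁+j₂=0  j₁+j₂+J+1=5
(j₁±m₁, j₂±m₂, J±M) = (2,2,0,2,0,2)
P² = 8/5
sum k=0..0:
  [0] +1/4 = 1/4
S = 1/4
C² = P²·S² = 1/10 ; C = +0.316228

+0.316228  (= +√(1/10))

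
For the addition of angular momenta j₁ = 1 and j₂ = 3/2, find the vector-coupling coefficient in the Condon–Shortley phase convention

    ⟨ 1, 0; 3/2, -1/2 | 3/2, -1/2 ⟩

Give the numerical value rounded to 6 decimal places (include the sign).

√[4·1!1!2!/5! · 1!1!1!2!1!2!] = √(4/15)
  +(−1)^0/∏(0,1,1,1,0,1)! = 1  (running 1)
  +(−1)^1/∏(1,0,0,0,1,2)! = -1/2  (running 1/2)
⟨..|..⟩ = √(4/15)·(1/2) = +0.258199

+0.258199  (= +√(1/15))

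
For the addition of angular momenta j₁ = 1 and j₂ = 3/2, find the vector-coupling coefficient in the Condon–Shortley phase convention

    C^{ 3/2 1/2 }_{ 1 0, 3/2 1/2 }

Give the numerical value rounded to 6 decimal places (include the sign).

-0.258199  (= −√(1/15))

√[4·1!1!2!/5! · 1!1!2!1!2!1!] = √(4/15)
  +(−1)^0/∏(0,1,1,2,0,0)! = 1/2  (running 1/2)
  +(−1)^1/∏(1,0,0,1,1,1)! = -1  (running -1/2)
⟨..|..⟩ = √(4/15)·(-1/2) = -0.258199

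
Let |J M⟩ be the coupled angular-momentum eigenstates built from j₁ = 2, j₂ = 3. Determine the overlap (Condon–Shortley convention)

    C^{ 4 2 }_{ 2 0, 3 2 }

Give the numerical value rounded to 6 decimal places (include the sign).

-0.585540  (= −√(12/35))

√[9·1!3!5!/10! · 2!2!5!1!6!2!] = √(8640/7)
  +(−1)^0/∏(0,1,2,5,1,0)! = 1/240  (running 1/240)
  +(−1)^1/∏(1,0,1,4,2,1)! = -1/48  (running -1/60)
⟨..|..⟩ = √(8640/7)·(-1/60) = -0.585540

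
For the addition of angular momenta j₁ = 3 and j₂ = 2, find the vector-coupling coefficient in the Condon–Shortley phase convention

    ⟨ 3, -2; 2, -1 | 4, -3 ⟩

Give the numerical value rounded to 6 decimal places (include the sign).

-0.223607  (= −√(1/20))

j₁+j₂−J=1  J+j₁−j₂=5  J−j₁+j₂=3  j₁+j₂+J+1=10
(j₁±m₁, j₂±m₂, J±M) = (1,5,1,3,1,7)
P² = 6480
sum k=0..1:
  [0] +1/240 = 1/240
  [1] −1/144 = -1/144
S = -1/360
C² = P²·S² = 1/20 ; C = -0.223607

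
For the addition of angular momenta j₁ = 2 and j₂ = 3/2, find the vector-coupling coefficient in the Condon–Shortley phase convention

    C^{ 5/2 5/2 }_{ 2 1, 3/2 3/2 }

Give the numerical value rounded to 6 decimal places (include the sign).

−√(3/7) = -0.654654

j₁+j₂−J=1  J+j₁−j₂=3  J−j₁+j₂=2  j₁+j₂+J+1=7
(j₁±m₁, j₂±m₂, J±M) = (3,1,3,0,5,0)
P² = 432/7
sum k=1..1:
  [1] −1/12 = -1/12
S = -1/12
C² = P²·S² = 3/7 ; C = -0.654654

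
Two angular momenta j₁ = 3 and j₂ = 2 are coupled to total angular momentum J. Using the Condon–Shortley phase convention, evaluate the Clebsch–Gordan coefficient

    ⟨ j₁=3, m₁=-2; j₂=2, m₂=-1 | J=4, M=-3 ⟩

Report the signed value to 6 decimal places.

√[9·1!5!3!/10! · 1!5!1!3!1!7!] = √(6480)
  +(−1)^0/∏(0,1,5,1,0,2)! = 1/240  (running 1/240)
  +(−1)^1/∏(1,0,4,0,1,3)! = -1/144  (running -1/360)
⟨..|..⟩ = √(6480)·(-1/360) = -0.223607

−√(1/20) ≈ -0.223607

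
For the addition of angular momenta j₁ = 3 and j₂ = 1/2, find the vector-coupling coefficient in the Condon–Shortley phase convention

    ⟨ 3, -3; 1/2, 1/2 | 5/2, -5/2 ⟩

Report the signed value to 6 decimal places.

-0.925820  (= −√(6/7))

√[6·1!5!0!/7! · 0!6!1!0!0!5!] = √(86400/7)
  +(−1)^1/∏(1,0,5,0,0,0)! = -1/120  (running -1/120)
⟨..|..⟩ = √(86400/7)·(-1/120) = -0.925820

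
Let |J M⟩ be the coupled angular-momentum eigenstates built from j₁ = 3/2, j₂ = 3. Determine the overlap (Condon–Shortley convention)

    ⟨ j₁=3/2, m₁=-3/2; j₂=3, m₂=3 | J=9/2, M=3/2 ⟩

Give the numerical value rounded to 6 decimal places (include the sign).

j₁+j₂−J=0  J+j₁−j₂=3  J−j₁+j₂=6  j₁+j₂+J+1=10
(j₁±m₁, j₂±m₂, J±M) = (0,3,6,0,6,3)
P² = 1555200/7
sum k=0..0:
  [0] +1/4320 = 1/4320
S = 1/4320
C² = P²·S² = 1/84 ; C = +0.109109

+√(1/84) ≈ +0.109109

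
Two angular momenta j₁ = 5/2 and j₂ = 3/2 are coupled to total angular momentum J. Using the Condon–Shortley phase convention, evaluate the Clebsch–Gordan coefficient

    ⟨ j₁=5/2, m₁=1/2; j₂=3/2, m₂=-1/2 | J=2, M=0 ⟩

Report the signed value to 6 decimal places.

-0.267261

j₁+j₂−J=2  J+j₁−j₂=3  J−j₁+j₂=1  j₁+j₂+J+1=7
(j₁±m₁, j₂±m₂, J±M) = (3,2,1,2,2,2)
P² = 8/7
sum k=0..1:
  [0] +1/4 = 1/4
  [1] −1/2 = -1/2
S = -1/4
C² = P²·S² = 1/14 ; C = -0.267261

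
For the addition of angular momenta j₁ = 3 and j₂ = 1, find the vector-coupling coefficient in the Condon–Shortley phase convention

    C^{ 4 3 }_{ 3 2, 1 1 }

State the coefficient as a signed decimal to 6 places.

+0.866025  (= +√(3/4))

triangle: 0!*6!*2!/9! = 1440/362880
(j±m)!: 5!*1!*2!*0!*7!*1! = 1209600
prefactor² = (2J+1)*Δ*N² = 43200
  k=0: +1/(0!*0!*1!*2!*5!*0!) = 1/240
Σ = 1/240  ⇒  CG² = 43200*1/240² = 3/4
CG = +√(3/4) = +0.866025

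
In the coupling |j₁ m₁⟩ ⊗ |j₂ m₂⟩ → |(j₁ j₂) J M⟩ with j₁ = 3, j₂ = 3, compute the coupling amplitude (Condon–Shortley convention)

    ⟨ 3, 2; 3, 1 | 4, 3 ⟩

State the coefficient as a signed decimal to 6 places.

triangle: 2!*4!*4!/11! = 1152/39916800
(j±m)!: 5!*1!*4!*2!*7!*1! = 29030400
prefactor² = (2J+1)*Δ*N² = 82944/11
  k=0: +1/(0!*2!*1!*4!*3!*0!) = 1/288
  k=1: −1/(1!*1!*0!*3!*4!*1!) = -1/144
Σ = -1/288  ⇒  CG² = 82944/11*(-1/288)² = 1/11
CG = −√(1/11) = -0.301511

-0.301511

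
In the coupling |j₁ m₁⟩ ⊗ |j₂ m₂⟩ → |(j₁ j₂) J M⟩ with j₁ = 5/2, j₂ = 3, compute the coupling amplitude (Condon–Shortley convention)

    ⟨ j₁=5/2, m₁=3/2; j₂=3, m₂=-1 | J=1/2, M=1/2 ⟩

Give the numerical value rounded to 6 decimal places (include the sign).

j₁+j₂−J=5  J+j₁−j₂=0  J−j₁+j₂=1  j₁+j₂+J+1=7
(j₁±m₁, j₂±m₂, J±M) = (4,1,2,4,1,0)
P² = 384/7
sum k=1..1:
  [1] −1/24 = -1/24
S = -1/24
C² = P²·S² = 2/21 ; C = -0.308607

−√(2/21) = -0.308607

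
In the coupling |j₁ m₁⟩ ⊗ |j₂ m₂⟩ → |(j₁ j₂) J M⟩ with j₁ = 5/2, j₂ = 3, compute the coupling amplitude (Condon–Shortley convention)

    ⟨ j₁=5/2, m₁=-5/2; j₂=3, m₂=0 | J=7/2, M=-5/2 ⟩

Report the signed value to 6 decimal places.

√[8·2!3!4!/10! · 0!5!3!3!1!6!] = √(13824/7)
  +(−1)^2/∏(2,0,3,1,0,3)! = 1/72  (running 1/72)
⟨..|..⟩ = √(13824/7)·(1/72) = +0.617213

+0.617213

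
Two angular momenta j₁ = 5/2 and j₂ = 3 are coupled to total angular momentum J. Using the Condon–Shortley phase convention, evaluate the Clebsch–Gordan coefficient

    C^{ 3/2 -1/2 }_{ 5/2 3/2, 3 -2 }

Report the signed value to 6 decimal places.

−√(1/21) = -0.218218

√[4·4!1!2!/8! · 4!1!1!5!1!2!] = √(192/7)
  +(−1)^0/∏(0,4,1,1,0,1)! = 1/24  (running 1/24)
  +(−1)^1/∏(1,3,0,0,1,2)! = -1/12  (running -1/24)
⟨..|..⟩ = √(192/7)·(-1/24) = -0.218218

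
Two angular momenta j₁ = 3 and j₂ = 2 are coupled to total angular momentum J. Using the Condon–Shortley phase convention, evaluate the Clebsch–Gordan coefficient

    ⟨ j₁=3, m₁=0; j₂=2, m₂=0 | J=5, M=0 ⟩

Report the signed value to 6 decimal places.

triangle: 0!·6!·4!/11! = 17280/39916800
(j±m)!: 3!·3!·2!·2!·5!·5! = 2073600
prefactor² = (2J+1)·Δ·N² = 69120/7
  k=0: +1/(0!·0!·3!·2!·3!·2!) = 1/144
Σ = 1/144  ⇒  CG² = 69120/7·1/144² = 10/21
CG = +√(10/21) = +0.690066

+0.690066  (= +√(10/21))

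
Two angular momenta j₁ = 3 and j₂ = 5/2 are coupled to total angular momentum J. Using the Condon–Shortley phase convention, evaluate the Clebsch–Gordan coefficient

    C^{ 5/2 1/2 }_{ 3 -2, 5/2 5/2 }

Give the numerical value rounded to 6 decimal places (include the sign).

−√(5/14) = -0.597614

j₁+j₂−J=3  J+j₁−j₂=3  J−j₁+j₂=2  j₁+j₂+J+1=9
(j₁±m₁, j₂±m₂, J±M) = (1,5,5,0,3,2)
P² = 1440/7
sum k=3..3:
  [3] −1/24 = -1/24
S = -1/24
C² = P²·S² = 5/14 ; C = -0.597614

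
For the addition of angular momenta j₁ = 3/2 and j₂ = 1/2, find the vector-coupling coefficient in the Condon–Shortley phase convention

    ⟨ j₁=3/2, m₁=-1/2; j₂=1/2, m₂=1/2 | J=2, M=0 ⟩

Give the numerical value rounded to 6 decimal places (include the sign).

j₁+j₂−J=0  J+j₁−j₂=3  J−j₁+j₂=1  j₁+j₂+J+1=5
(j₁±m₁, j₂±m₂, J±M) = (1,2,1,0,2,2)
P² = 2
sum k=0..0:
  [0] +1/2 = 1/2
S = 1/2
C² = P²·S² = 1/2 ; C = +0.707107

+0.707107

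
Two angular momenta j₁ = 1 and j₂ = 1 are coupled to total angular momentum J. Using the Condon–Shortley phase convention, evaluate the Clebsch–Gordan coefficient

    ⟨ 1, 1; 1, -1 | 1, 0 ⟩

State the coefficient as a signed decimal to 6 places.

triangle: 1!*1!*1!/4! = 1/24
(j±m)!: 2!*0!*0!*2!*1!*1! = 4
prefactor² = (2J+1)*Δ*N² = 1/2
  k=0: +1/(0!*1!*0!*0!*1!*1!) = 1
Σ = 1  ⇒  CG² = 1/2*1² = 1/2
CG = +√(1/2) = +0.707107

+√(1/2) ≈ +0.707107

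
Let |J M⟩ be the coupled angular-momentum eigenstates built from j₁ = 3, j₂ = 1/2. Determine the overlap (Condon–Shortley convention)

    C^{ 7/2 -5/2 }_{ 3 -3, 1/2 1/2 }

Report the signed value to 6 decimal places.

+√(1/7) = +0.377964

j₁+j₂−J=0  J+j₁−j₂=6  J−j₁+j₂=1  j₁+j₂+J+1=8
(j₁±m₁, j₂±m₂, J±M) = (0,6,1,0,1,6)
P² = 518400/7
sum k=0..0:
  [0] +1/720 = 1/720
S = 1/720
C² = P²·S² = 1/7 ; C = +0.377964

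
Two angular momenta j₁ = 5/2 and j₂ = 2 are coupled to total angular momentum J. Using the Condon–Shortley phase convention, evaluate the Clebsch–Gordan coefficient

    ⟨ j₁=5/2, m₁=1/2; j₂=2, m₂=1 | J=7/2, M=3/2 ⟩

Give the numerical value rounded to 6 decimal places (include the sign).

-0.308607  (= −√(2/21))

triangle: 1!×4!×3!/9! = 144/362880
(j±m)!: 3!×2!×3!×1!×5!×2! = 17280
prefactor² = (2J+1)×Δ×N² = 384/7
  k=0: +1/(0!×1!×2!×3!×2!×0!) = 1/24
  k=1: −1/(1!×0!×1!×2!×3!×1!) = -1/12
Σ = -1/24  ⇒  CG² = 384/7×(-1/24)² = 2/21
CG = −√(2/21) = -0.308607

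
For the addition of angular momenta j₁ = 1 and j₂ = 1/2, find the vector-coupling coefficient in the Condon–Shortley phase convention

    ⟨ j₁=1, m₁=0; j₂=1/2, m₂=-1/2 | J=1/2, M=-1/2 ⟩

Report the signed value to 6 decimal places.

+√(1/3) ≈ +0.577350

j₁+j₂−J=1  J+j₁−j₂=1  J−j₁+j₂=0  j₁+j₂+J+1=3
(j₁±m₁, j₂±m₂, J±M) = (1,1,0,1,0,1)
P² = 1/3
sum k=0..0:
  [0] +1/1 = 1
S = 1
C² = P²·S² = 1/3 ; C = +0.577350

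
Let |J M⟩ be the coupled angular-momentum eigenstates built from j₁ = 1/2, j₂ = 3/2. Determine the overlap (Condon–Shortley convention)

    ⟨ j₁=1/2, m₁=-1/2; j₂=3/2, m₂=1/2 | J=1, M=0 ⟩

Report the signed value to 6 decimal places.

j₁+j₂−J=1  J+j₁−j₂=0  J−j₁+j₂=2  j₁+j₂+J+1=4
(j₁±m₁, j₂±m₂, J±M) = (0,1,2,1,1,1)
P² = 1/2
sum k=1..1:
  [1] −1/1 = -1
S = -1
C² = P²·S² = 1/2 ; C = -0.707107

−√(1/2) ≈ -0.707107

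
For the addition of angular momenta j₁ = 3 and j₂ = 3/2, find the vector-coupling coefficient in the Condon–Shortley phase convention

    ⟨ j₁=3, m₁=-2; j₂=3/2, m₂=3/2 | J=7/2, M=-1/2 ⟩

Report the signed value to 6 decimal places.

triangle: 1!*5!*2!/9! = 240/362880
(j±m)!: 1!*5!*3!*0!*3!*4! = 103680
prefactor² = (2J+1)*Δ*N² = 3840/7
  k=1: −1/(1!*0!*4!*2!*1!*0!) = -1/48
Σ = -1/48  ⇒  CG² = 3840/7*(-1/48)² = 5/21
CG = −√(5/21) = -0.487950

−√(5/21) = -0.487950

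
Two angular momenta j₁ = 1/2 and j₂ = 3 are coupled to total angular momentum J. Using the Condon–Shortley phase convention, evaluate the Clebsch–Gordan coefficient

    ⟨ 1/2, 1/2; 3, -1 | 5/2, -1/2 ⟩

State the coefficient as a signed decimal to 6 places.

triangle: 1!*0!*5!/7! = 120/5040
(j±m)!: 1!*0!*2!*4!*2!*3! = 576
prefactor² = (2J+1)*Δ*N² = 576/7
  k=0: +1/(0!*1!*0!*2!*0!*3!) = 1/12
Σ = 1/12  ⇒  CG² = 576/7*1/12² = 4/7
CG = +√(4/7) = +0.755929

+√(4/7) = +0.755929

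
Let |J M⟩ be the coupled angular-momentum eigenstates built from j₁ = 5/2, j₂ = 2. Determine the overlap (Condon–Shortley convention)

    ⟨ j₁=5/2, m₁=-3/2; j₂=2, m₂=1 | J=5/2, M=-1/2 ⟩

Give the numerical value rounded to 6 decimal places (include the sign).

triangle: 2!×3!×2!/8! = 24/40320
(j±m)!: 1!×4!×3!×1!×2!×3! = 1728
prefactor² = (2J+1)×Δ×N² = 216/35
  k=1: −1/(1!×1!×3!×2!×0!×0!) = -1/12
  k=2: +1/(2!×0!×2!×1!×1!×1!) = 1/4
Σ = 1/6  ⇒  CG² = 216/35×1/6² = 6/35
CG = +√(6/35) = +0.414039

+√(6/35) ≈ +0.414039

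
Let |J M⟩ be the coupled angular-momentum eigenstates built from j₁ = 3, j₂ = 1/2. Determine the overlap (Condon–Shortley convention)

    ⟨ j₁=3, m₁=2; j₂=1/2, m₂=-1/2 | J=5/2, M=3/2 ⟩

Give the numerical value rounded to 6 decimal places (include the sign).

+√(5/7) = +0.845154

triangle: 1!*5!*0!/7! = 120/5040
(j±m)!: 5!*1!*0!*1!*4!*1! = 2880
prefactor² = (2J+1)*Δ*N² = 2880/7
  k=0: +1/(0!*1!*1!*0!*4!*0!) = 1/24
Σ = 1/24  ⇒  CG² = 2880/7*1/24² = 5/7
CG = +√(5/7) = +0.845154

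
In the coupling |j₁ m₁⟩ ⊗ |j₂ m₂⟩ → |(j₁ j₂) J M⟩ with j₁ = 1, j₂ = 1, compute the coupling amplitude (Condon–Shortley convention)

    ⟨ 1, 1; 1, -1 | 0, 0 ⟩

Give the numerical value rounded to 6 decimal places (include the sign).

+√(1/3) = +0.577350

triangle: 2!*0!*0!/3! = 2/6
(j±m)!: 2!*0!*0!*2!*0!*0! = 4
prefactor² = (2J+1)*Δ*N² = 4/3
  k=0: +1/(0!*2!*0!*0!*0!*0!) = 1/2
Σ = 1/2  ⇒  CG² = 4/3*1/2² = 1/3
CG = +√(1/3) = +0.577350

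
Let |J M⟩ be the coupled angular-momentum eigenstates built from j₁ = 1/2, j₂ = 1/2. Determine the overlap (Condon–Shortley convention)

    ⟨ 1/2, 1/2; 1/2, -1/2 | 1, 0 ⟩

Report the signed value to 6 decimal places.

+√(1/2) = +0.707107

√[3·0!1!1!/3! · 1!0!0!1!1!1!] = √(1/2)
  +(−1)^0/∏(0,0,0,0,1,1)! = 1  (running 1)
⟨..|..⟩ = √(1/2)·(1) = +0.707107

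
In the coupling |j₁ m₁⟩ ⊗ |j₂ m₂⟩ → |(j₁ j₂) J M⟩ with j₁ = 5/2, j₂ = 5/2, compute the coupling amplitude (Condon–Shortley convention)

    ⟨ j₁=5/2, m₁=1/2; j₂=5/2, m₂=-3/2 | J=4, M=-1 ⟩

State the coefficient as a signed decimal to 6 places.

triangle: 1!×4!×4!/10! = 576/3628800
(j±m)!: 3!×2!×1!×4!×3!×5! = 207360
prefactor² = (2J+1)×Δ×N² = 10368/35
  k=0: +1/(0!×1!×2!×1!×2!×3!) = 1/24
  k=1: −1/(1!×0!×1!×0!×3!×4!) = -1/144
Σ = 5/144  ⇒  CG² = 10368/35×5/144² = 5/14
CG = +√(5/14) = +0.597614

+√(5/14) = +0.597614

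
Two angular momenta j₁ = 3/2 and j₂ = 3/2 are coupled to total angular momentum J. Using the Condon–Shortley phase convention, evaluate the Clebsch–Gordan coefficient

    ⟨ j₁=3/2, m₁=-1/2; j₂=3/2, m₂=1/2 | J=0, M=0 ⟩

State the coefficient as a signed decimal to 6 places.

+0.500000  (= +√(1/4))

triangle: 3!×0!×0!/4! = 6/24
(j±m)!: 1!×2!×2!×1!×0!×0! = 4
prefactor² = (2J+1)×Δ×N² = 1
  k=2: +1/(2!×1!×0!×0!×0!×0!) = 1/2
Σ = 1/2  ⇒  CG² = 1×1/2² = 1/4
CG = +√(1/4) = +0.500000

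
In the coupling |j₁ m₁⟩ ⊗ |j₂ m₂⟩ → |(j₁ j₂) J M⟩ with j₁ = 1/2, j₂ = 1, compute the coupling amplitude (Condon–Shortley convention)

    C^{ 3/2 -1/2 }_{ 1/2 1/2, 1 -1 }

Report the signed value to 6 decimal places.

+√(1/3) = +0.577350

triangle: 0!×1!×2!/4! = 2/24
(j±m)!: 1!×0!×0!×2!×1!×2! = 4
prefactor² = (2J+1)×Δ×N² = 4/3
  k=0: +1/(0!×0!×0!×0!×1!×2!) = 1/2
Σ = 1/2  ⇒  CG² = 4/3×1/2² = 1/3
CG = +√(1/3) = +0.577350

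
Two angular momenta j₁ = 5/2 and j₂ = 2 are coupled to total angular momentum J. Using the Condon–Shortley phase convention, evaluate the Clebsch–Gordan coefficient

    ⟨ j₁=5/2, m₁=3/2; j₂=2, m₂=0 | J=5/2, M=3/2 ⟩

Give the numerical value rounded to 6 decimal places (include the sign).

√[6·2!3!2!/8! · 4!1!2!2!4!1!] = √(288/35)
  +(−1)^0/∏(0,2,1,2,2,0)! = 1/8  (running 1/8)
  +(−1)^1/∏(1,1,0,1,3,1)! = -1/6  (running -1/24)
⟨..|..⟩ = √(288/35)·(-1/24) = -0.119523

−√(1/70) ≈ -0.119523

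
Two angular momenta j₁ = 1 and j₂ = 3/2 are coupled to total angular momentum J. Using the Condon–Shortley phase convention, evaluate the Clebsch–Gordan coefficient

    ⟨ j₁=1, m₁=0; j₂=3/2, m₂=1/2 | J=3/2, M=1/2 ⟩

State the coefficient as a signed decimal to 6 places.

√[4·1!1!2!/5! · 1!1!2!1!2!1!] = √(4/15)
  +(−1)^0/∏(0,1,1,2,0,0)! = 1/2  (running 1/2)
  +(−1)^1/∏(1,0,0,1,1,1)! = -1  (running -1/2)
⟨..|..⟩ = √(4/15)·(-1/2) = -0.258199

-0.258199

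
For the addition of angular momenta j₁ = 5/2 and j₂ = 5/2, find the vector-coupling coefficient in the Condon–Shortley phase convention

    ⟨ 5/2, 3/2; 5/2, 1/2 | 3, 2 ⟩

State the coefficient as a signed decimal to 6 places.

-0.288675

j₁+j₂−J=2  J+j₁−j₂=3  J−j₁+j₂=3  j₁+j₂+J+1=9
(j₁±m₁, j₂±m₂, J±M) = (4,1,3,2,5,1)
P² = 48
sum k=0..1:
  [0] +1/24 = 1/24
  [1] −1/12 = -1/12
S = -1/24
C² = P²·S² = 1/12 ; C = -0.288675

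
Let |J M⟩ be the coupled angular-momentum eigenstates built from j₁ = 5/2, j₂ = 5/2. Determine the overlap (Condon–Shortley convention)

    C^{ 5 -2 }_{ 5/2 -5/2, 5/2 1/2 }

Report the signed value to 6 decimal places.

√[11·0!5!5!/11! · 0!5!3!2!3!7!] = √(172800)
  +(−1)^0/∏(0,0,5,3,0,2)! = 1/1440  (running 1/1440)
⟨..|..⟩ = √(172800)·(1/1440) = +0.288675

+√(1/12) ≈ +0.288675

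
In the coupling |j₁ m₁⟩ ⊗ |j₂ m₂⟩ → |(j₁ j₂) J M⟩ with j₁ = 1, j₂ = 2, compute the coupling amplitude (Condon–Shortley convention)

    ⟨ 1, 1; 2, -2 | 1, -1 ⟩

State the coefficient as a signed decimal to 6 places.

+0.774597

triangle: 2!·0!·2!/5! = 4/120
(j±m)!: 2!·0!·0!·4!·0!·2! = 96
prefactor² = (2J+1)·Δ·N² = 48/5
  k=0: +1/(0!·2!·0!·0!·0!·2!) = 1/4
Σ = 1/4  ⇒  CG² = 48/5·1/4² = 3/5
CG = +√(3/5) = +0.774597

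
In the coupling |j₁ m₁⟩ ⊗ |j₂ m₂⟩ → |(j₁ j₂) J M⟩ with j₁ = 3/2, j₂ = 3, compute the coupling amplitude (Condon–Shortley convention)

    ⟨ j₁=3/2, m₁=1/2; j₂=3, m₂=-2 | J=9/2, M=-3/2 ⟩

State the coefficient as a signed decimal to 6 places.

+0.462910  (= +√(3/14))

√[10·0!3!6!/10! · 2!1!1!5!3!6!] = √(86400/7)
  +(−1)^0/∏(0,0,1,1,2,5)! = 1/240  (running 1/240)
⟨..|..⟩ = √(86400/7)·(1/240) = +0.462910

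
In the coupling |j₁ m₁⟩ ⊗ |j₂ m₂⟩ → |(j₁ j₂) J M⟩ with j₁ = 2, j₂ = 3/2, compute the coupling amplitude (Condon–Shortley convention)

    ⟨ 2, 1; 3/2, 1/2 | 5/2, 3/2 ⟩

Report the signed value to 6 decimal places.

+√(1/35) ≈ +0.169031

√[6·1!3!2!/7! · 3!1!2!1!4!1!] = √(144/35)
  +(−1)^0/∏(0,1,1,2,2,0)! = 1/4  (running 1/4)
  +(−1)^1/∏(1,0,0,1,3,1)! = -1/6  (running 1/12)
⟨..|..⟩ = √(144/35)·(1/12) = +0.169031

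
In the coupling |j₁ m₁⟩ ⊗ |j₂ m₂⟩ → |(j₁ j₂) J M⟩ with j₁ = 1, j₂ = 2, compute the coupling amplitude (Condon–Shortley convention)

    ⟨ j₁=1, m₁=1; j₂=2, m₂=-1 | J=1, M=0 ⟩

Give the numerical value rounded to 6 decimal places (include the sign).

triangle: 2!*0!*2!/5! = 4/120
(j±m)!: 2!*0!*1!*3!*1!*1! = 12
prefactor² = (2J+1)*Δ*N² = 6/5
  k=0: +1/(0!*2!*0!*1!*0!*1!) = 1/2
Σ = 1/2  ⇒  CG² = 6/5*1/2² = 3/10
CG = +√(3/10) = +0.547723

+0.547723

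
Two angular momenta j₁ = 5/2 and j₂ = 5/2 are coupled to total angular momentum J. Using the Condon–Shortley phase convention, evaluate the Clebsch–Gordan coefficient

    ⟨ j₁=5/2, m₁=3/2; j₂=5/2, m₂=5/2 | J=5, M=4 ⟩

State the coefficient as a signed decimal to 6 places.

+√(1/2) = +0.707107

triangle: 0!*5!*5!/11! = 14400/39916800
(j±m)!: 4!*1!*5!*0!*9!*1! = 1045094400
prefactor² = (2J+1)*Δ*N² = 4147200
  k=0: +1/(0!*0!*1!*5!*4!*0!) = 1/2880
Σ = 1/2880  ⇒  CG² = 4147200*1/2880² = 1/2
CG = +√(1/2) = +0.707107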